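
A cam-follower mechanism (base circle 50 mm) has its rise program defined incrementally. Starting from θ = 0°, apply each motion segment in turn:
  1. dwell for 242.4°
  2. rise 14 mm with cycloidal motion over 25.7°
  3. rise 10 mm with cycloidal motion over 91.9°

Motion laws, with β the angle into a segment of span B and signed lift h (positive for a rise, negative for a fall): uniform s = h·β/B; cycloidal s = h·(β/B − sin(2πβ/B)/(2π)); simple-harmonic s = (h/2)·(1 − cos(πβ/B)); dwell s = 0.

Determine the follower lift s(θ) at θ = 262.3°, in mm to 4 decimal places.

seg 1 [0°–242.4°] dwell: s stays 0.0000
seg 2 [242.4°–268.1°] cycloidal, h=14: θ=262.3° here. β=19.9, B=25.7. 14·(0.7743 − sin(2π·0.7743)/(2π)) = 13.0427 → s = 13.0427

13.0427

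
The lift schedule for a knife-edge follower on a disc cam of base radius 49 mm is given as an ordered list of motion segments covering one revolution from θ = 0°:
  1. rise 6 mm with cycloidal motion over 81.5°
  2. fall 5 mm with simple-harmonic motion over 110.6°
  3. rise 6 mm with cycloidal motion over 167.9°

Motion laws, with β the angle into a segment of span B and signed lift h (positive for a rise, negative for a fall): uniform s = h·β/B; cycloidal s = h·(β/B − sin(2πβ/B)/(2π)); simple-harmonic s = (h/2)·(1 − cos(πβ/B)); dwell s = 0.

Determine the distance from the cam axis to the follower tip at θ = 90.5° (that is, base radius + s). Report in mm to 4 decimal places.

seg 1 [0°–81.5°] cycloidal, h=6: full span → s += 6 → s = 6.0000
seg 2 [81.5°–192.1°] simple-harmonic, h=-5: θ=90.5° here. β=9, B=110.6. -5/2·(1 − cos(π·0.0814)) = -0.0812 → s = 5.9188
radial distance = base radius + s = 49 + 5.9188 = 54.9188

54.9188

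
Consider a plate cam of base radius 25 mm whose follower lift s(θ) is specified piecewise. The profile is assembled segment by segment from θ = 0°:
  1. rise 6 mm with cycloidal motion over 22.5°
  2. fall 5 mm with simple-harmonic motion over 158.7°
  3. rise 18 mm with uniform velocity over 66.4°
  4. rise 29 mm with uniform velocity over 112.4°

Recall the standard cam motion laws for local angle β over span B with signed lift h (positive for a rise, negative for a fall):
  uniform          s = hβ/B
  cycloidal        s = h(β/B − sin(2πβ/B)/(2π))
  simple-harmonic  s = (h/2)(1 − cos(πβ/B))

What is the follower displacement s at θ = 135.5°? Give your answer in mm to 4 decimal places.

seg 1 [0°–22.5°] cycloidal, h=6: full span → s += 6 → s = 6.0000
seg 2 [22.5°–181.2°] simple-harmonic, h=-5: θ=135.5° here. β=113, B=158.7. -5/2·(1 − cos(π·0.7120)) = -4.0449 → s = 1.9551

1.9551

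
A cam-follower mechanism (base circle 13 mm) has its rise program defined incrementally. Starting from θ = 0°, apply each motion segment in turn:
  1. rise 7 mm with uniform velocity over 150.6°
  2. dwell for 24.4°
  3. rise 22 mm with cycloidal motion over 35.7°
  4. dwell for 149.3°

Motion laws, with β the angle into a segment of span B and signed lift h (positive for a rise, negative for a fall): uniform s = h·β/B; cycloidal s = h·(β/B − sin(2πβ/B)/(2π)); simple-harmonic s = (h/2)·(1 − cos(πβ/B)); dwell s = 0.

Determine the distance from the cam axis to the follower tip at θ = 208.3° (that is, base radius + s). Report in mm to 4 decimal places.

seg 1 [0°–150.6°] uniform, h=7: full span → s += 7 → s = 7.0000
seg 2 [150.6°–175°] dwell: s stays 7.0000
seg 3 [175°–210.7°] cycloidal, h=22: θ=208.3° here. β=33.3, B=35.7. 22·(0.9328 − sin(2π·0.9328)/(2π)) = 21.9564 → s = 28.9564
radial distance = base radius + s = 13 + 28.9564 = 41.9564

41.9564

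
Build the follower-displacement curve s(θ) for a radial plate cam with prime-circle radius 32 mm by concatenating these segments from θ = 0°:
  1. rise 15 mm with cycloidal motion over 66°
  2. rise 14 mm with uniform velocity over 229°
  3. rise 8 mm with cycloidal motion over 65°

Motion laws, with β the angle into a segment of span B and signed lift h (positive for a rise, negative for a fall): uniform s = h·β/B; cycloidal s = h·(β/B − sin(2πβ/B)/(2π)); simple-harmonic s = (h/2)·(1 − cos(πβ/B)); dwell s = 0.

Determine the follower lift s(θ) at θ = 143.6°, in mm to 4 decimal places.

seg 1 [0°–66°] cycloidal, h=15: full span → s += 15 → s = 15.0000
seg 2 [66°–295°] uniform, h=14: θ=143.6° here. β=77.6, B=229. 14·77.6/229 = 4.7441 → s = 19.7441

19.7441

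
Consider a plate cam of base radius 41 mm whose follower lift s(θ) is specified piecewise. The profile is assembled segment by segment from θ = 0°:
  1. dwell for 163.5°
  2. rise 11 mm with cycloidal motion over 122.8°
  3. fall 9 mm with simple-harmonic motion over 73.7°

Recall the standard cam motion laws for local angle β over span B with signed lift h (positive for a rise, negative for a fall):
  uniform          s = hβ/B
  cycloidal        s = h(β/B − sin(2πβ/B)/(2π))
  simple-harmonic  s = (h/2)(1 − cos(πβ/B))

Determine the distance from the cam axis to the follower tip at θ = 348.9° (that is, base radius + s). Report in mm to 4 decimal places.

seg 1 [0°–163.5°] dwell: s stays 0.0000
seg 2 [163.5°–286.3°] cycloidal, h=11: full span → s += 11 → s = 11.0000
seg 3 [286.3°–360°] simple-harmonic, h=-9: θ=348.9° here. β=62.6, B=73.7. -9/2·(1 − cos(π·0.8494)) = -8.5056 → s = 2.4944
radial distance = base radius + s = 41 + 2.4944 = 43.4944

43.4944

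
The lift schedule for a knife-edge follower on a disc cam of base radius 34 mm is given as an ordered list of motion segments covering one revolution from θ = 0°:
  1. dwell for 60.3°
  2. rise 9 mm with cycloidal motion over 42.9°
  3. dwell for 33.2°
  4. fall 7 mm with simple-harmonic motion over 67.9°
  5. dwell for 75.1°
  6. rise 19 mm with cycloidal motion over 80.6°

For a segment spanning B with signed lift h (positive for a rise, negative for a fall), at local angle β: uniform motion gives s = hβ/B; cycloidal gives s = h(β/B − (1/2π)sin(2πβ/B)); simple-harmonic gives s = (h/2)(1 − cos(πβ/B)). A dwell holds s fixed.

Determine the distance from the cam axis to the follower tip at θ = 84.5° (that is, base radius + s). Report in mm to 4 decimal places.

seg 1 [0°–60.3°] dwell: s stays 0.0000
seg 2 [60.3°–103.2°] cycloidal, h=9: θ=84.5° here. β=24.2, B=42.9. 9·(0.5641 − sin(2π·0.5641)/(2π)) = 5.6384 → s = 5.6384
radial distance = base radius + s = 34 + 5.6384 = 39.6384

39.6384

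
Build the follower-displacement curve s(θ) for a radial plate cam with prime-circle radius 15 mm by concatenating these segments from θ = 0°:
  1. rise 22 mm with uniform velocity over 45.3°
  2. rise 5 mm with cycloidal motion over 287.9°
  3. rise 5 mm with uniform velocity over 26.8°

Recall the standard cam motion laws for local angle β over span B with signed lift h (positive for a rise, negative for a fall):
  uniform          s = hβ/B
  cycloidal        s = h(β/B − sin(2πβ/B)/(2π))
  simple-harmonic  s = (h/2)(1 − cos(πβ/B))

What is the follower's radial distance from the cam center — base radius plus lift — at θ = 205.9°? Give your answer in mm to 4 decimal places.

seg 1 [0°–45.3°] uniform, h=22: full span → s += 22 → s = 22.0000
seg 2 [45.3°–333.2°] cycloidal, h=5: θ=205.9° here. β=160.6, B=287.9. 5·(0.5578 − sin(2π·0.5578)/(2π)) = 3.0720 → s = 25.0720
radial distance = base radius + s = 15 + 25.0720 = 40.0720

40.0720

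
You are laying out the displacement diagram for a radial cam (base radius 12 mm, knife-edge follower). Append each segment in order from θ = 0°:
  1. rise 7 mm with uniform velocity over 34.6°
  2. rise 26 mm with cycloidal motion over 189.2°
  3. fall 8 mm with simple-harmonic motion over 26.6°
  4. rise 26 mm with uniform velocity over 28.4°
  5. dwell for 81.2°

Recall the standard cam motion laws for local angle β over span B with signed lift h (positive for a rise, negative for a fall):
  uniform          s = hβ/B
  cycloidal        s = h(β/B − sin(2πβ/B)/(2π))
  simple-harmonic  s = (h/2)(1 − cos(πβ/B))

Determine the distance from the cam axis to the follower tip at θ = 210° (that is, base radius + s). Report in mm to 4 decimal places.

seg 1 [0°–34.6°] uniform, h=7: full span → s += 7 → s = 7.0000
seg 2 [34.6°–223.8°] cycloidal, h=26: θ=210° here. β=175.4, B=189.2. 26·(0.9271 − sin(2π·0.9271)/(2π)) = 25.9343 → s = 32.9343
radial distance = base radius + s = 12 + 32.9343 = 44.9343

44.9343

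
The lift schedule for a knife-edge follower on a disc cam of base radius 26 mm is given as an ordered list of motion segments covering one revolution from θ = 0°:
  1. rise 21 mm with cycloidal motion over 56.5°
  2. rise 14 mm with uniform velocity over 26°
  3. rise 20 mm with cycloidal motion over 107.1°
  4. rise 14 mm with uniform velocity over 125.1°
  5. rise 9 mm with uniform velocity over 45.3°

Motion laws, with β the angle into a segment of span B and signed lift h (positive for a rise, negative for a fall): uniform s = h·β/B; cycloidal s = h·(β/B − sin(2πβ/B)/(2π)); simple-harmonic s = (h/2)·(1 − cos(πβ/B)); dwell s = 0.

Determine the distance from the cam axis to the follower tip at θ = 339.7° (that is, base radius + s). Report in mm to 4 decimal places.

seg 1 [0°–56.5°] cycloidal, h=21: full span → s += 21 → s = 21.0000
seg 2 [56.5°–82.5°] uniform, h=14: full span → s += 14 → s = 35.0000
seg 3 [82.5°–189.6°] cycloidal, h=20: full span → s += 20 → s = 55.0000
seg 4 [189.6°–314.7°] uniform, h=14: full span → s += 14 → s = 69.0000
seg 5 [314.7°–360°] uniform, h=9: θ=339.7° here. β=25, B=45.3. 9·25/45.3 = 4.9669 → s = 73.9669
radial distance = base radius + s = 26 + 73.9669 = 99.9669

99.9669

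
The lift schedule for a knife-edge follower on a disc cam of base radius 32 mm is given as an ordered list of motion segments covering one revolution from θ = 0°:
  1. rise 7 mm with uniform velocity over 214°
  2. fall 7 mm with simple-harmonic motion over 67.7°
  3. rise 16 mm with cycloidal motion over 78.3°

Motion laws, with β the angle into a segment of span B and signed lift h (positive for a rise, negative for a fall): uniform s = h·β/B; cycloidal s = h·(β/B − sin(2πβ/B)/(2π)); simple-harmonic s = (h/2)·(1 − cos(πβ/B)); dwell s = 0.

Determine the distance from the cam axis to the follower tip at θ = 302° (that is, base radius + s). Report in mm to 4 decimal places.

seg 1 [0°–214°] uniform, h=7: full span → s += 7 → s = 7.0000
seg 2 [214°–281.7°] simple-harmonic, h=-7: full span → s += -7 → s = 0.0000
seg 3 [281.7°–360°] cycloidal, h=16: θ=302° here. β=20.3, B=78.3. 16·(0.2593 − sin(2π·0.2593)/(2π)) = 1.6060 → s = 1.6060
radial distance = base radius + s = 32 + 1.6060 = 33.6060

33.6060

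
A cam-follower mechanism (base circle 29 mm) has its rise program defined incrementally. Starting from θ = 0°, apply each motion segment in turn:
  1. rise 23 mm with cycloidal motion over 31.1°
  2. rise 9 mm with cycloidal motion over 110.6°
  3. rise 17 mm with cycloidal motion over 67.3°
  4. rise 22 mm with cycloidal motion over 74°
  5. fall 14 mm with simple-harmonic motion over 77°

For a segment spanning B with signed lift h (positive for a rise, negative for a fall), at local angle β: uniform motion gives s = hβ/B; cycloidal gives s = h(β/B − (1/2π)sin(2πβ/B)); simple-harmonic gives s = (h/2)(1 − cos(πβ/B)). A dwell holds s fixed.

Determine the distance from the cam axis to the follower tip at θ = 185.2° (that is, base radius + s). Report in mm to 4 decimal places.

seg 1 [0°–31.1°] cycloidal, h=23: full span → s += 23 → s = 23.0000
seg 2 [31.1°–141.7°] cycloidal, h=9: full span → s += 9 → s = 32.0000
seg 3 [141.7°–209°] cycloidal, h=17: θ=185.2° here. β=43.5, B=67.3. 17·(0.6464 − sin(2π·0.6464)/(2π)) = 13.1401 → s = 45.1401
radial distance = base radius + s = 29 + 45.1401 = 74.1401

74.1401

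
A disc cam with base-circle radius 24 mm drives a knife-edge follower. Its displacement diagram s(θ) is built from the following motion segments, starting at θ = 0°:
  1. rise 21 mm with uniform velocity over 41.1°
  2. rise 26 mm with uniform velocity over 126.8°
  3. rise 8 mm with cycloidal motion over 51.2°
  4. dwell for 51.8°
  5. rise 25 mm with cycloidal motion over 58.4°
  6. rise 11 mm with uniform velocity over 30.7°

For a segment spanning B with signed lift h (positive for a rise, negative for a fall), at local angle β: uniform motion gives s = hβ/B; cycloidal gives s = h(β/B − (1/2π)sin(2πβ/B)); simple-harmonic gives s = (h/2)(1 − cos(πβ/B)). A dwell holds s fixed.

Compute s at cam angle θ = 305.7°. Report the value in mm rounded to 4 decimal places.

seg 1 [0°–41.1°] uniform, h=21: full span → s += 21 → s = 21.0000
seg 2 [41.1°–167.9°] uniform, h=26: full span → s += 26 → s = 47.0000
seg 3 [167.9°–219.1°] cycloidal, h=8: full span → s += 8 → s = 55.0000
seg 4 [219.1°–270.9°] dwell: s stays 55.0000
seg 5 [270.9°–329.3°] cycloidal, h=25: θ=305.7° here. β=34.8, B=58.4. 25·(0.5959 − sin(2π·0.5959)/(2π)) = 17.1521 → s = 72.1521

72.1521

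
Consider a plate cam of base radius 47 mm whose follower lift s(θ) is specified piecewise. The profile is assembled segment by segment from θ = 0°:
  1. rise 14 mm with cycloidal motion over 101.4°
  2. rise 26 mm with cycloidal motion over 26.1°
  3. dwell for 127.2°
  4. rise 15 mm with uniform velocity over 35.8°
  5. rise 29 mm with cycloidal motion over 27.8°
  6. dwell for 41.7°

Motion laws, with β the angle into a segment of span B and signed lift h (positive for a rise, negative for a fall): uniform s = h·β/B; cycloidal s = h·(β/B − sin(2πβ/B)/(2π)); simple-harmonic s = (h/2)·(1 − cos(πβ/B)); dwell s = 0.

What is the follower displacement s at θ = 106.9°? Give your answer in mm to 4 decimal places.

seg 1 [0°–101.4°] cycloidal, h=14: full span → s += 14 → s = 14.0000
seg 2 [101.4°–127.5°] cycloidal, h=26: θ=106.9° here. β=5.5, B=26.1. 26·(0.2107 − sin(2π·0.2107)/(2π)) = 1.4662 → s = 15.4662

15.4662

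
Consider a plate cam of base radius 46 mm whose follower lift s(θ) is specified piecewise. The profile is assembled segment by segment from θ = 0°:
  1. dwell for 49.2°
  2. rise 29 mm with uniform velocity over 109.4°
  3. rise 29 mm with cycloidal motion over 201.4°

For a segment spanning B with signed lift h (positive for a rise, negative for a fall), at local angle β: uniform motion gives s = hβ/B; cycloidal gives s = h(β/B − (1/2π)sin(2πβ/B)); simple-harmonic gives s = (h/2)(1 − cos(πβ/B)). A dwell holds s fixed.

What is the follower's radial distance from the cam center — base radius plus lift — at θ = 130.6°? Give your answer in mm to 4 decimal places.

seg 1 [0°–49.2°] dwell: s stays 0.0000
seg 2 [49.2°–158.6°] uniform, h=29: θ=130.6° here. β=81.4, B=109.4. 29·81.4/109.4 = 21.5777 → s = 21.5777
radial distance = base radius + s = 46 + 21.5777 = 67.5777

67.5777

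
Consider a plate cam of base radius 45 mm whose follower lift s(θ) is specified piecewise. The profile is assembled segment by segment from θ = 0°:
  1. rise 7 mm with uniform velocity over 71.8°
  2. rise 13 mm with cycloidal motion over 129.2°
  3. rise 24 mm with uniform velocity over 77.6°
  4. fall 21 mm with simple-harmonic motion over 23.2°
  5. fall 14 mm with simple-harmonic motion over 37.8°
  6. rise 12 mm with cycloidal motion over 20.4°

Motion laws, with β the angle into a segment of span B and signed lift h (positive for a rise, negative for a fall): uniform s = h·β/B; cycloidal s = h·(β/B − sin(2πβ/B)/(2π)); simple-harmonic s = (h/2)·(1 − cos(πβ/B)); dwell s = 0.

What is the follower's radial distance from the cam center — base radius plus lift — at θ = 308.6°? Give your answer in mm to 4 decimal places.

seg 1 [0°–71.8°] uniform, h=7: full span → s += 7 → s = 7.0000
seg 2 [71.8°–201°] cycloidal, h=13: full span → s += 13 → s = 20.0000
seg 3 [201°–278.6°] uniform, h=24: full span → s += 24 → s = 44.0000
seg 4 [278.6°–301.8°] simple-harmonic, h=-21: full span → s += -21 → s = 23.0000
seg 5 [301.8°–339.6°] simple-harmonic, h=-14: θ=308.6° here. β=6.8, B=37.8. -14/2·(1 − cos(π·0.1799)) = -1.0885 → s = 21.9115
radial distance = base radius + s = 45 + 21.9115 = 66.9115

66.9115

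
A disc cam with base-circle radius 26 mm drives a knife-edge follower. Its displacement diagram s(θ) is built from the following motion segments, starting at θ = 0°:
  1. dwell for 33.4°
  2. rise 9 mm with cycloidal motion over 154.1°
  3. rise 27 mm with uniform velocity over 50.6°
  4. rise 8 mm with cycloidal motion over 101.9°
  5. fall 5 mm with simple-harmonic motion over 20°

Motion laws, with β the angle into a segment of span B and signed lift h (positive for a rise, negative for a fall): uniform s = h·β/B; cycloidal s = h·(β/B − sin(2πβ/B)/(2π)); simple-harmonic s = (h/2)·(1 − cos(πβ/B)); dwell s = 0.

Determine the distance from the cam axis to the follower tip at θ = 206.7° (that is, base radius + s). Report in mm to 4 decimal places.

seg 1 [0°–33.4°] dwell: s stays 0.0000
seg 2 [33.4°–187.5°] cycloidal, h=9: full span → s += 9 → s = 9.0000
seg 3 [187.5°–238.1°] uniform, h=27: θ=206.7° here. β=19.2, B=50.6. 27·19.2/50.6 = 10.2451 → s = 19.2451
radial distance = base radius + s = 26 + 19.2451 = 45.2451

45.2451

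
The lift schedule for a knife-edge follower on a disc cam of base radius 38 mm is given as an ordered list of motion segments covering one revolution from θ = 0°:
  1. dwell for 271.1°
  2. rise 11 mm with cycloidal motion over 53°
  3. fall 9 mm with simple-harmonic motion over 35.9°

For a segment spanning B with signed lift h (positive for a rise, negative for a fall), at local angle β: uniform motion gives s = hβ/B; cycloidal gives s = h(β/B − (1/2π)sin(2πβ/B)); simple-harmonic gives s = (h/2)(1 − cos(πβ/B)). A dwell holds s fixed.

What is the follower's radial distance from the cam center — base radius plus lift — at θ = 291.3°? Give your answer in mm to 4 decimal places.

seg 1 [0°–271.1°] dwell: s stays 0.0000
seg 2 [271.1°–324.1°] cycloidal, h=11: θ=291.3° here. β=20.2, B=53. 11·(0.3811 − sin(2π·0.3811)/(2π)) = 3.0031 → s = 3.0031
radial distance = base radius + s = 38 + 3.0031 = 41.0031

41.0031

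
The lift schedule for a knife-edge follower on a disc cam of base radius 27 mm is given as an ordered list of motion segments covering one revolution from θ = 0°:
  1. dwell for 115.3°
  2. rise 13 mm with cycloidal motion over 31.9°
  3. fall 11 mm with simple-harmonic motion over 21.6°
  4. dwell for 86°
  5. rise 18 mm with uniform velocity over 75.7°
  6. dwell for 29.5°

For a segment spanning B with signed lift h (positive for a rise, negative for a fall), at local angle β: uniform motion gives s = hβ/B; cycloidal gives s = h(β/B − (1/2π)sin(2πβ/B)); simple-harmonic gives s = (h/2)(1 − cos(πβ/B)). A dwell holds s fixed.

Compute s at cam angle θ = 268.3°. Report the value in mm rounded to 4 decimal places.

seg 1 [0°–115.3°] dwell: s stays 0.0000
seg 2 [115.3°–147.2°] cycloidal, h=13: full span → s += 13 → s = 13.0000
seg 3 [147.2°–168.8°] simple-harmonic, h=-11: full span → s += -11 → s = 2.0000
seg 4 [168.8°–254.8°] dwell: s stays 2.0000
seg 5 [254.8°–330.5°] uniform, h=18: θ=268.3° here. β=13.5, B=75.7. 18·13.5/75.7 = 3.2100 → s = 5.2100

5.2100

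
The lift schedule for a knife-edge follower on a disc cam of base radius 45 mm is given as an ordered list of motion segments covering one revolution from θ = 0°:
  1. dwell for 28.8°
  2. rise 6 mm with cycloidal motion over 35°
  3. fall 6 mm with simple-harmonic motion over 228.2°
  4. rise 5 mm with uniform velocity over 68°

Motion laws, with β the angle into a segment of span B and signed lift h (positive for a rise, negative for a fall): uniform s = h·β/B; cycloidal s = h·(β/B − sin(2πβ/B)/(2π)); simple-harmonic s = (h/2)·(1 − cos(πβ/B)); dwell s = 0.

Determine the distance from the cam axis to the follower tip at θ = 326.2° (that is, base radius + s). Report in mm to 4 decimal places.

seg 1 [0°–28.8°] dwell: s stays 0.0000
seg 2 [28.8°–63.8°] cycloidal, h=6: full span → s += 6 → s = 6.0000
seg 3 [63.8°–292°] simple-harmonic, h=-6: full span → s += -6 → s = 0.0000
seg 4 [292°–360°] uniform, h=5: θ=326.2° here. β=34.2, B=68. 5·34.2/68 = 2.5147 → s = 2.5147
radial distance = base radius + s = 45 + 2.5147 = 47.5147

47.5147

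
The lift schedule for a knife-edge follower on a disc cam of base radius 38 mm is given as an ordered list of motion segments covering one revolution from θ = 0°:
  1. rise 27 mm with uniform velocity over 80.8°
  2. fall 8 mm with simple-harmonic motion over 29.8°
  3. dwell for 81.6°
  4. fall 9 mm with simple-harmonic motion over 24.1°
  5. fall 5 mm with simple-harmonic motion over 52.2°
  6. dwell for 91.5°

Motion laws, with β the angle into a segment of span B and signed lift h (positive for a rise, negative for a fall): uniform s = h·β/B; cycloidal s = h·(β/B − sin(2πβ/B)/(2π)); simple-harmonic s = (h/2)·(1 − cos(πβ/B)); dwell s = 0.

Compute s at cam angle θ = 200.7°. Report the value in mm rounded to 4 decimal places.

seg 1 [0°–80.8°] uniform, h=27: full span → s += 27 → s = 27.0000
seg 2 [80.8°–110.6°] simple-harmonic, h=-8: full span → s += -8 → s = 19.0000
seg 3 [110.6°–192.2°] dwell: s stays 19.0000
seg 4 [192.2°–216.3°] simple-harmonic, h=-9: θ=200.7° here. β=8.5, B=24.1. -9/2·(1 − cos(π·0.3527)) = -2.4911 → s = 16.5089

16.5089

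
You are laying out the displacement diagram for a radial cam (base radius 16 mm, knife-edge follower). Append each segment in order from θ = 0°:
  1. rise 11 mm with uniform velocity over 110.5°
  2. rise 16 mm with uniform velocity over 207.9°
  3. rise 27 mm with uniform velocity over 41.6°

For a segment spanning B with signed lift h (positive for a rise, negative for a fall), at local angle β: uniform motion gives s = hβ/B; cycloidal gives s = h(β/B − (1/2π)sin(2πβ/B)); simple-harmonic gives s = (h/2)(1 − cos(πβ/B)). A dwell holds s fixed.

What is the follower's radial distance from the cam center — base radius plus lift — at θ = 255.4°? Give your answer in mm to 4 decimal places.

seg 1 [0°–110.5°] uniform, h=11: full span → s += 11 → s = 11.0000
seg 2 [110.5°–318.4°] uniform, h=16: θ=255.4° here. β=144.9, B=207.9. 16·144.9/207.9 = 11.1515 → s = 22.1515
radial distance = base radius + s = 16 + 22.1515 = 38.1515

38.1515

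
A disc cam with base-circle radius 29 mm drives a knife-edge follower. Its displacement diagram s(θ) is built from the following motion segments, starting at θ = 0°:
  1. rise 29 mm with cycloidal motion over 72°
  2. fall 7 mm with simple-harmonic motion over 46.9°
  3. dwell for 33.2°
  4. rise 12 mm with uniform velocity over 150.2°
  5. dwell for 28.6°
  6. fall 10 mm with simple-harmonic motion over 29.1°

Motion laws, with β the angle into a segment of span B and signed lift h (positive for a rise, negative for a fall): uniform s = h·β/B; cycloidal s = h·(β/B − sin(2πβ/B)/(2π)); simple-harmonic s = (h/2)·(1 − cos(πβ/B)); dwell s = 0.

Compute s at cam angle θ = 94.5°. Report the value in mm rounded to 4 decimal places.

seg 1 [0°–72°] cycloidal, h=29: full span → s += 29 → s = 29.0000
seg 2 [72°–118.9°] simple-harmonic, h=-7: θ=94.5° here. β=22.5, B=46.9. -7/2·(1 − cos(π·0.4797)) = -3.2774 → s = 25.7226

25.7226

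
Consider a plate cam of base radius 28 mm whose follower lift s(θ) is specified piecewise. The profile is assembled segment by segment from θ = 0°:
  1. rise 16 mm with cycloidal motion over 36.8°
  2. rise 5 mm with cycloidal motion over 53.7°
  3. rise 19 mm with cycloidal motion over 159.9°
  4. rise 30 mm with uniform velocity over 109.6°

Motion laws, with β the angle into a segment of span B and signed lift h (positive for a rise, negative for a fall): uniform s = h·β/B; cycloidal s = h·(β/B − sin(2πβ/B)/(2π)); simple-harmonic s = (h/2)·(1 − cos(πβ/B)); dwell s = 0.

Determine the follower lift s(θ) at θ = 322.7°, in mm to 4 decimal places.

seg 1 [0°–36.8°] cycloidal, h=16: full span → s += 16 → s = 16.0000
seg 2 [36.8°–90.5°] cycloidal, h=5: full span → s += 5 → s = 21.0000
seg 3 [90.5°–250.4°] cycloidal, h=19: full span → s += 19 → s = 40.0000
seg 4 [250.4°–360°] uniform, h=30: θ=322.7° here. β=72.3, B=109.6. 30·72.3/109.6 = 19.7901 → s = 59.7901

59.7901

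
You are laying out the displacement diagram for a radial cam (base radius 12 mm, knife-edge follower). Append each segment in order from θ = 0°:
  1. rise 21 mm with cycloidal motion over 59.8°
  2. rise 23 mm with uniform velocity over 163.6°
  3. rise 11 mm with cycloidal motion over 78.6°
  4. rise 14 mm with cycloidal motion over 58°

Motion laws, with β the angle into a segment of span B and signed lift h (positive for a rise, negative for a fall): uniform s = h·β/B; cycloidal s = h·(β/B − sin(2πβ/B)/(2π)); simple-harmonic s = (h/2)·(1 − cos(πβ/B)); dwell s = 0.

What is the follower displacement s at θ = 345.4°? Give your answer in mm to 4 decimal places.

seg 1 [0°–59.8°] cycloidal, h=21: full span → s += 21 → s = 21.0000
seg 2 [59.8°–223.4°] uniform, h=23: full span → s += 23 → s = 44.0000
seg 3 [223.4°–302°] cycloidal, h=11: full span → s += 11 → s = 55.0000
seg 4 [302°–360°] cycloidal, h=14: θ=345.4° here. β=43.4, B=58. 14·(0.7483 − sin(2π·0.7483)/(2π)) = 12.7039 → s = 67.7039

67.7039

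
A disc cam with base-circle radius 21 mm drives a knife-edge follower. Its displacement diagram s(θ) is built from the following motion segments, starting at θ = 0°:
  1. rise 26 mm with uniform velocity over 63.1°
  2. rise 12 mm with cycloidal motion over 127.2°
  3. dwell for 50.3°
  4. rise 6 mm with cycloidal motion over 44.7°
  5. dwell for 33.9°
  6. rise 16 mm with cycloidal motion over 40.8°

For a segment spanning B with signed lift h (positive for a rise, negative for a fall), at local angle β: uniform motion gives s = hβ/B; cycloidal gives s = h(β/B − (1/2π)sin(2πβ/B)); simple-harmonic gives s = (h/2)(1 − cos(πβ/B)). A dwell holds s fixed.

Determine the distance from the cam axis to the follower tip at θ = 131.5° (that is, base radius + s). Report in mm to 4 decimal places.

seg 1 [0°–63.1°] uniform, h=26: full span → s += 26 → s = 26.0000
seg 2 [63.1°–190.3°] cycloidal, h=12: θ=131.5° here. β=68.4, B=127.2. 12·(0.5377 − sin(2π·0.5377)/(2π)) = 6.9014 → s = 32.9014
radial distance = base radius + s = 21 + 32.9014 = 53.9014

53.9014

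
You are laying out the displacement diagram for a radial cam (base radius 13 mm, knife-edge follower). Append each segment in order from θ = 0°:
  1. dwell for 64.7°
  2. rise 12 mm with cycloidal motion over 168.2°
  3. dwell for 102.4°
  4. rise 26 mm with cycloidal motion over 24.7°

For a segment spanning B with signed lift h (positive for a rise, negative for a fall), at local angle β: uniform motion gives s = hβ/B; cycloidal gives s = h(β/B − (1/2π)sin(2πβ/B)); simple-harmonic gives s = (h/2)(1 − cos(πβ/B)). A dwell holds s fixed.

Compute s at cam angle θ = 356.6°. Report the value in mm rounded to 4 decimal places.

seg 1 [0°–64.7°] dwell: s stays 0.0000
seg 2 [64.7°–232.9°] cycloidal, h=12: full span → s += 12 → s = 12.0000
seg 3 [232.9°–335.3°] dwell: s stays 12.0000
seg 4 [335.3°–360°] cycloidal, h=26: θ=356.6° here. β=21.3, B=24.7. 26·(0.8623 − sin(2π·0.8623)/(2π)) = 25.5702 → s = 37.5702

37.5702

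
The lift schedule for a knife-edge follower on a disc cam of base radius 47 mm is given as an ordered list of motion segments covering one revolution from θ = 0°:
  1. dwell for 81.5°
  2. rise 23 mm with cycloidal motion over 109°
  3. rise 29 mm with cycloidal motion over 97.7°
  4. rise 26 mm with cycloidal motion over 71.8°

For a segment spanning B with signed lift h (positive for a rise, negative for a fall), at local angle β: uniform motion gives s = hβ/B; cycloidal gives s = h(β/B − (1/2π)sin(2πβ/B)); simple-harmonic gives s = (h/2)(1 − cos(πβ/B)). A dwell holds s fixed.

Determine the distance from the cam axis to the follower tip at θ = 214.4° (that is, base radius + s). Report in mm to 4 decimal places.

seg 1 [0°–81.5°] dwell: s stays 0.0000
seg 2 [81.5°–190.5°] cycloidal, h=23: full span → s += 23 → s = 23.0000
seg 3 [190.5°–288.2°] cycloidal, h=29: θ=214.4° here. β=23.9, B=97.7. 29·(0.2446 − sin(2π·0.2446)/(2π)) = 2.4813 → s = 25.4813
radial distance = base radius + s = 47 + 25.4813 = 72.4813

72.4813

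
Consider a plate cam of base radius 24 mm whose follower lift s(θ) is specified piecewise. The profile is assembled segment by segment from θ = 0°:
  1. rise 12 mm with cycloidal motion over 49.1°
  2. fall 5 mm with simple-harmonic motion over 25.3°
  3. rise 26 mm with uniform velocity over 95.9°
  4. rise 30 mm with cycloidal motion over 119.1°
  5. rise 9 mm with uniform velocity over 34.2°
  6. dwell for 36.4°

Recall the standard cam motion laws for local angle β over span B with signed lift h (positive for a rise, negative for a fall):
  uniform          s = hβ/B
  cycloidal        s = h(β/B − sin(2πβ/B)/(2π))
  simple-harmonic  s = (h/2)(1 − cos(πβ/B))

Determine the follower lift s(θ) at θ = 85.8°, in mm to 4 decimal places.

seg 1 [0°–49.1°] cycloidal, h=12: full span → s += 12 → s = 12.0000
seg 2 [49.1°–74.4°] simple-harmonic, h=-5: full span → s += -5 → s = 7.0000
seg 3 [74.4°–170.3°] uniform, h=26: θ=85.8° here. β=11.4, B=95.9. 26·11.4/95.9 = 3.0907 → s = 10.0907

10.0907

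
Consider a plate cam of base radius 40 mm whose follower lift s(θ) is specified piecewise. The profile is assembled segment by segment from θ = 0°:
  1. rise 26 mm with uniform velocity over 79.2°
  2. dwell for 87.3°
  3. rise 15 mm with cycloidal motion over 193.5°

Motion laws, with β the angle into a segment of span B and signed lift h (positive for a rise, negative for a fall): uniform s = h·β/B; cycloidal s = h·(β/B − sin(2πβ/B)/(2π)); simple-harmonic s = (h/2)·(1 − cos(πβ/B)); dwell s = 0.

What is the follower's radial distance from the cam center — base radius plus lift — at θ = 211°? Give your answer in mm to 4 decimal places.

seg 1 [0°–79.2°] uniform, h=26: full span → s += 26 → s = 26.0000
seg 2 [79.2°–166.5°] dwell: s stays 26.0000
seg 3 [166.5°–360°] cycloidal, h=15: θ=211° here. β=44.5, B=193.5. 15·(0.2300 − sin(2π·0.2300)/(2π)) = 1.0812 → s = 27.0812
radial distance = base radius + s = 40 + 27.0812 = 67.0812

67.0812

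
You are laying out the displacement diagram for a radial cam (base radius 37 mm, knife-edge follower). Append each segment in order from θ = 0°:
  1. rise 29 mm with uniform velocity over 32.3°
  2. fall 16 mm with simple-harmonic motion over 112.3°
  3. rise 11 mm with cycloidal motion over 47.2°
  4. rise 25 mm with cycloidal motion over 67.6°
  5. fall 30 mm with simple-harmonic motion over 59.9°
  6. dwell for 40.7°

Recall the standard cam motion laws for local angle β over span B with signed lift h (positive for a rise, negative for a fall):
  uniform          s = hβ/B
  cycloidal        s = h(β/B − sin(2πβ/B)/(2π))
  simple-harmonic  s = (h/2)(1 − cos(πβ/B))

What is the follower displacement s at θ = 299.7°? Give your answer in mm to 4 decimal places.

seg 1 [0°–32.3°] uniform, h=29: full span → s += 29 → s = 29.0000
seg 2 [32.3°–144.6°] simple-harmonic, h=-16: full span → s += -16 → s = 13.0000
seg 3 [144.6°–191.8°] cycloidal, h=11: full span → s += 11 → s = 24.0000
seg 4 [191.8°–259.4°] cycloidal, h=25: full span → s += 25 → s = 49.0000
seg 5 [259.4°–319.3°] simple-harmonic, h=-30: θ=299.7° here. β=40.3, B=59.9. -30/2·(1 − cos(π·0.6728)) = -22.7484 → s = 26.2516

26.2516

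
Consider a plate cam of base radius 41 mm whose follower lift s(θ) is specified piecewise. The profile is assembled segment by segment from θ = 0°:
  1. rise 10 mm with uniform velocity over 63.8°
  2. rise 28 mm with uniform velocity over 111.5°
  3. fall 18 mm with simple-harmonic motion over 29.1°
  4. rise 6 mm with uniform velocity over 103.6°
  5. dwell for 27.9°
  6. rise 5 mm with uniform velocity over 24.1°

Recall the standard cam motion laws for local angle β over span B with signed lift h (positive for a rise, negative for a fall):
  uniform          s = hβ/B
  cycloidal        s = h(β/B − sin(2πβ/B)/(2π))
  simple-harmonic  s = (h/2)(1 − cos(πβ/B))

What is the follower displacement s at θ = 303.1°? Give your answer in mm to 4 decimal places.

seg 1 [0°–63.8°] uniform, h=10: full span → s += 10 → s = 10.0000
seg 2 [63.8°–175.3°] uniform, h=28: full span → s += 28 → s = 38.0000
seg 3 [175.3°–204.4°] simple-harmonic, h=-18: full span → s += -18 → s = 20.0000
seg 4 [204.4°–308°] uniform, h=6: θ=303.1° here. β=98.7, B=103.6. 6·98.7/103.6 = 5.7162 → s = 25.7162

25.7162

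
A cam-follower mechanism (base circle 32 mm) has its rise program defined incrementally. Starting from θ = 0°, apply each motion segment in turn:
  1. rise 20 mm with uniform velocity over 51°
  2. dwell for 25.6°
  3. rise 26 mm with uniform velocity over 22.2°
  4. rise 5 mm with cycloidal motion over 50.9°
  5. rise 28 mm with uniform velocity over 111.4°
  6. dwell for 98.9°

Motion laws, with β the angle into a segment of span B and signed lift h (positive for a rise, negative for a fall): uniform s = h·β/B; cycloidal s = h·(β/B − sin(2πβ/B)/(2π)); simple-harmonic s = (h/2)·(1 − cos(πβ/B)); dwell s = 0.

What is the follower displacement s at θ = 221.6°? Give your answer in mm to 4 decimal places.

seg 1 [0°–51°] uniform, h=20: full span → s += 20 → s = 20.0000
seg 2 [51°–76.6°] dwell: s stays 20.0000
seg 3 [76.6°–98.8°] uniform, h=26: full span → s += 26 → s = 46.0000
seg 4 [98.8°–149.7°] cycloidal, h=5: full span → s += 5 → s = 51.0000
seg 5 [149.7°–261.1°] uniform, h=28: θ=221.6° here. β=71.9, B=111.4. 28·71.9/111.4 = 18.0718 → s = 69.0718

69.0718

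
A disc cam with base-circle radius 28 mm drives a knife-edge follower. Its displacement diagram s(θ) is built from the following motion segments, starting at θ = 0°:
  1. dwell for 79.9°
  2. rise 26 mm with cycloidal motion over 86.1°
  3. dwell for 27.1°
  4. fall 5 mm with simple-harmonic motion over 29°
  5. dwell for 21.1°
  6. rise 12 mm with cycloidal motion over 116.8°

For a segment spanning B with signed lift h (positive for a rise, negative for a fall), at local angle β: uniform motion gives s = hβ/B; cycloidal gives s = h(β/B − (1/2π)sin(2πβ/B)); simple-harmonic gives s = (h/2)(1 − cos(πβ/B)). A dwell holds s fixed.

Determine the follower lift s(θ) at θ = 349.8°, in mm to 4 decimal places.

seg 1 [0°–79.9°] dwell: s stays 0.0000
seg 2 [79.9°–166°] cycloidal, h=26: full span → s += 26 → s = 26.0000
seg 3 [166°–193.1°] dwell: s stays 26.0000
seg 4 [193.1°–222.1°] simple-harmonic, h=-5: full span → s += -5 → s = 21.0000
seg 5 [222.1°–243.2°] dwell: s stays 21.0000
seg 6 [243.2°–360°] cycloidal, h=12: θ=349.8° here. β=106.6, B=116.8. 12·(0.9127 − sin(2π·0.9127)/(2π)) = 11.9482 → s = 32.9482

32.9482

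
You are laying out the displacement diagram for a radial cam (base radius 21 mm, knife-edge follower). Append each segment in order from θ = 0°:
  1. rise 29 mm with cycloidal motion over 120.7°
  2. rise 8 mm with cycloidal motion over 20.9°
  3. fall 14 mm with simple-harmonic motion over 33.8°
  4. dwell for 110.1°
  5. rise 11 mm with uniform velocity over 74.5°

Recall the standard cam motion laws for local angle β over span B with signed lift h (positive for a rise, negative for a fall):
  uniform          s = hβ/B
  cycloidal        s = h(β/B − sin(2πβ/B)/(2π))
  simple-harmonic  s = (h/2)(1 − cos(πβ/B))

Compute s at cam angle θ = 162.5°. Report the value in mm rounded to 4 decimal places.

seg 1 [0°–120.7°] cycloidal, h=29: full span → s += 29 → s = 29.0000
seg 2 [120.7°–141.6°] cycloidal, h=8: full span → s += 8 → s = 37.0000
seg 3 [141.6°–175.4°] simple-harmonic, h=-14: θ=162.5° here. β=20.9, B=33.8. -14/2·(1 − cos(π·0.6183)) = -9.5430 → s = 27.4570

27.4570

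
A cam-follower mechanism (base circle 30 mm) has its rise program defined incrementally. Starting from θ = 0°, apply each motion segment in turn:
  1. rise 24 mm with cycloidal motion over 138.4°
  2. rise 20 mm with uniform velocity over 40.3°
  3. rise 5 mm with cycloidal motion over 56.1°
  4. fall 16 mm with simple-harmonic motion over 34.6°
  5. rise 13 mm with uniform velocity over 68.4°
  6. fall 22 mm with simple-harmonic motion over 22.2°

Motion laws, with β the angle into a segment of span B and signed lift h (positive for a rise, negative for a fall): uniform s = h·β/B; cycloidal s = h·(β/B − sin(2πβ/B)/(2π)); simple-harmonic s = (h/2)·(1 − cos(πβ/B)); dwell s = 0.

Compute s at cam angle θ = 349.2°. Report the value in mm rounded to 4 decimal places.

seg 1 [0°–138.4°] cycloidal, h=24: full span → s += 24 → s = 24.0000
seg 2 [138.4°–178.7°] uniform, h=20: full span → s += 20 → s = 44.0000
seg 3 [178.7°–234.8°] cycloidal, h=5: full span → s += 5 → s = 49.0000
seg 4 [234.8°–269.4°] simple-harmonic, h=-16: full span → s += -16 → s = 33.0000
seg 5 [269.4°–337.8°] uniform, h=13: full span → s += 13 → s = 46.0000
seg 6 [337.8°–360°] simple-harmonic, h=-22: θ=349.2° here. β=11.4, B=22.2. -22/2·(1 − cos(π·0.5135)) = -11.4669 → s = 34.5331

34.5331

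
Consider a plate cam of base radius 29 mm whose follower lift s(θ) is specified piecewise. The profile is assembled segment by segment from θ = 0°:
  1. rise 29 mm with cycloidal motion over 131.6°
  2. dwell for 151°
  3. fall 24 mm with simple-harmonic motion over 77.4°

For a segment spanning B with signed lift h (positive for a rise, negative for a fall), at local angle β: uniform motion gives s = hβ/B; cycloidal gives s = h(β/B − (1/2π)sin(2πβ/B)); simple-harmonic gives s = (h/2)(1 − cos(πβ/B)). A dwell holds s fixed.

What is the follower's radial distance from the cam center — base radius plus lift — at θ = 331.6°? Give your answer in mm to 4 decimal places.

seg 1 [0°–131.6°] cycloidal, h=29: full span → s += 29 → s = 29.0000
seg 2 [131.6°–282.6°] dwell: s stays 29.0000
seg 3 [282.6°–360°] simple-harmonic, h=-24: θ=331.6° here. β=49, B=77.4. -24/2·(1 − cos(π·0.6331)) = -16.8719 → s = 12.1281
radial distance = base radius + s = 29 + 12.1281 = 41.1281

41.1281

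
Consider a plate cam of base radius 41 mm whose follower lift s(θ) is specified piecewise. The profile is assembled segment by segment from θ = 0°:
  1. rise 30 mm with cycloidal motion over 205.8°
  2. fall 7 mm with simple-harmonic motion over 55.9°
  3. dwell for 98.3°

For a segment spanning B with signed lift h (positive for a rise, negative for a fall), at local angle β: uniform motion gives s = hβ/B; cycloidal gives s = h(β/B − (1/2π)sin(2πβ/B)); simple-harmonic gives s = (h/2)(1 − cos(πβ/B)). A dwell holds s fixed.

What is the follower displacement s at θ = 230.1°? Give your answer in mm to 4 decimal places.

seg 1 [0°–205.8°] cycloidal, h=30: full span → s += 30 → s = 30.0000
seg 2 [205.8°–261.7°] simple-harmonic, h=-7: θ=230.1° here. β=24.3, B=55.9. -7/2·(1 − cos(π·0.4347)) = -2.7871 → s = 27.2129

27.2129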